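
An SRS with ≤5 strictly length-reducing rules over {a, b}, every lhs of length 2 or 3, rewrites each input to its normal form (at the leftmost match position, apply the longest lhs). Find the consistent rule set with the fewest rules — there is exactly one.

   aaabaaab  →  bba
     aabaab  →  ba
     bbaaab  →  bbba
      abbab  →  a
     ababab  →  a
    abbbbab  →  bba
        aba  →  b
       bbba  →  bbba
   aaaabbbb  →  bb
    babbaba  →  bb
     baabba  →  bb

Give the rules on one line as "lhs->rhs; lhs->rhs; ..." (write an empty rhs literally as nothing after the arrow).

aa->b; aab->a; ab->a; abb->

  | aaabaaab => babaaab => baaaab => bbaab => bba
  | aabaab => aaab => bab => ba
  | bbaaab => bbbab => bbba
  | abbab => ab => a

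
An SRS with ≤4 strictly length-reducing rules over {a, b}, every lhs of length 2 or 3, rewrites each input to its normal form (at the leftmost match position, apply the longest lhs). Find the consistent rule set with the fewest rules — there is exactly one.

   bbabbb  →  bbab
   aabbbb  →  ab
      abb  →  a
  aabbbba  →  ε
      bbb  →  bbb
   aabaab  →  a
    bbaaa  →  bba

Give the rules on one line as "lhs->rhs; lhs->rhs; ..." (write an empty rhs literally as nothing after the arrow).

aa->a; aab->a; aba->; abb->a

  | bbabbb => bbab
  | aabbbb => abbb => ab
  | abb => a
  | aabbbba => abbba => aba => ε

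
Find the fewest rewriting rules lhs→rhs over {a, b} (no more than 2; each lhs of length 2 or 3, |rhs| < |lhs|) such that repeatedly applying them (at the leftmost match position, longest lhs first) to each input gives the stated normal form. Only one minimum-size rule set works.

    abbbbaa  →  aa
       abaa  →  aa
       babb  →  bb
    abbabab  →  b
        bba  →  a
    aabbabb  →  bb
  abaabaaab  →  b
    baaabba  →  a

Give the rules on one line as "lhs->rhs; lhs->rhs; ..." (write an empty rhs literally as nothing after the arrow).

  | abbbbaa => bbbbaa => bbbaa => bbaa => baa => aa
  | abaa => baa => aa
  | babb => abb => bb
  | abbabab => bbabab => babab => abab => bab => ab => b

ab->b; ba->a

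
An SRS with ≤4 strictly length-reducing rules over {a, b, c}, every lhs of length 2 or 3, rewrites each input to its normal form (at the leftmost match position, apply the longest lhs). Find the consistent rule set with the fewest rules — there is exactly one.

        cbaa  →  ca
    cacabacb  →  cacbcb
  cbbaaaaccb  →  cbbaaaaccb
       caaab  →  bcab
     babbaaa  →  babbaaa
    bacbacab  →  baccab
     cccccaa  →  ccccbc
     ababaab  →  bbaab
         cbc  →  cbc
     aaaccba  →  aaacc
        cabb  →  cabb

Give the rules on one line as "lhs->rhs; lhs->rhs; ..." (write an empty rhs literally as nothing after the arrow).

aba->b; caa->bc; cba->c

  | cbaa => ca
  | cacabacb => cacbcb
  | cbbaaaaccb
  | caaab => bcab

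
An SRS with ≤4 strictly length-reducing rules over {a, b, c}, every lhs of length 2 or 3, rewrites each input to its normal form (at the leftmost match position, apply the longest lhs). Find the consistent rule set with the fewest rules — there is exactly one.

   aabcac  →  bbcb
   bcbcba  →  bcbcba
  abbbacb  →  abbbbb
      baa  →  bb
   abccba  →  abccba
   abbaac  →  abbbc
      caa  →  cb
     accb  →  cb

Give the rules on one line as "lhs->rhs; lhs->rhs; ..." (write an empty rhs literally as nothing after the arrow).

  | aabcac => bbcac => bbcb
  | bcbcba
  | abbbacb => abbbbb
  | baa => bb

aa->b; ac->b; acc->c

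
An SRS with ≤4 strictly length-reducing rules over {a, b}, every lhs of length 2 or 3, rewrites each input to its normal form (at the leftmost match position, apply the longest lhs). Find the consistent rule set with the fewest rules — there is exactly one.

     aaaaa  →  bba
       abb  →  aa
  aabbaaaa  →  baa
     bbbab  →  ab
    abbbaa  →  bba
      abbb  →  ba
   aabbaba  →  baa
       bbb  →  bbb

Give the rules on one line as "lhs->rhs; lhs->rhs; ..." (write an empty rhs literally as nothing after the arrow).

  | aaaaa => baaa => bba
  | abb => aa
  | aabbaaaa => babaaaa => abaaaa => abbaa => aaaa => baa
  | bbbab => bbab => bab => ab

aaa->ba; aab->ba; abb->aa; bab->ab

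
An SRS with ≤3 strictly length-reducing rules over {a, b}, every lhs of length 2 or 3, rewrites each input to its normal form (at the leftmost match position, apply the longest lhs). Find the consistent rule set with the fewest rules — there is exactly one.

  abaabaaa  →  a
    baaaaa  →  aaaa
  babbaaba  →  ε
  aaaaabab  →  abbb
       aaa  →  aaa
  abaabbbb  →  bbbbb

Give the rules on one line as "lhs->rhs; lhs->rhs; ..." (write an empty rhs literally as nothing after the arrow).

  | abaabaaa => aabaaa => bbaaa => baa => a
  | baaaaa => aaaa
  | babbaaba => bbaaba => baba => ba => ε
  | aaaaabab => aaabbab => abbbab => abbb

aab->bb; ba->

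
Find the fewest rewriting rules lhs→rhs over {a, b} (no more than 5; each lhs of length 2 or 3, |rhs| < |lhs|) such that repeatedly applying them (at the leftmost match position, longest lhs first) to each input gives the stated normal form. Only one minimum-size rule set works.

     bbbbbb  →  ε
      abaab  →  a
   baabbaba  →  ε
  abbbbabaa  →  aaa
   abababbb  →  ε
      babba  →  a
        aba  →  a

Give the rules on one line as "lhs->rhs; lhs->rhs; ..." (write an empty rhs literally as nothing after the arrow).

  | bbbbbb => abbb => bb => ε
  | abaab => aab => a
  | baabbaba => abbaba => baba => ba => ε
  | abbbbabaa => bbbabaa => aabaa => aaa

ab->; ba->; bb->; bbb->a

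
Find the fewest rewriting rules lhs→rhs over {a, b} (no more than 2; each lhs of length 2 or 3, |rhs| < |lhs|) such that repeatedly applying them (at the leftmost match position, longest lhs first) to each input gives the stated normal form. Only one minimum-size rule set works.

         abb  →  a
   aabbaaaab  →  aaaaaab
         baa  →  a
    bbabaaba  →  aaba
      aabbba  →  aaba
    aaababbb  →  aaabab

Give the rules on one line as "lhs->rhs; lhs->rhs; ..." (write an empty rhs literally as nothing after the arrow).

baa->a; bb->

  | abb => a
  | aabbaaaab => aaaaaab
  | baa => a
  | bbabaaba => abaaba => aaba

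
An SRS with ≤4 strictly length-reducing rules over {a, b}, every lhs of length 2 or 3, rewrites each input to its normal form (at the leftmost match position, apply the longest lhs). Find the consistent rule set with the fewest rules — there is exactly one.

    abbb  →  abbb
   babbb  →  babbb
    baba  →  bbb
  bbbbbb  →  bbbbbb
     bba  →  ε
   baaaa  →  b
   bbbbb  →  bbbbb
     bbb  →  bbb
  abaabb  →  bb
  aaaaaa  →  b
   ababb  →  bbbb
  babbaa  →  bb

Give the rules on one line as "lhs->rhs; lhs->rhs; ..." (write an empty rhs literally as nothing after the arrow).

aa->b; aaa->bb; aba->bb; bba->

  | abbb
  | babbb
  | baba => bbb
  | bbbbbb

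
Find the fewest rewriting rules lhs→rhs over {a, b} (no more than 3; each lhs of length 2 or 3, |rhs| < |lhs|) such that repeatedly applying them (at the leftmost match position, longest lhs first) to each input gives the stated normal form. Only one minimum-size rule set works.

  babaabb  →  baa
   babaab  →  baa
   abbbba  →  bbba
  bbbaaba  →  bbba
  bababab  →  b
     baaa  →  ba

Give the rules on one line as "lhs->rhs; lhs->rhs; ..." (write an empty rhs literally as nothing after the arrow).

aaa->a; aab->aa; ab->

  | babaabb => baabb => baab => baa
  | babaab => baab => baa
  | abbbba => bbba
  | bbbaaba => bbbaaa => bbba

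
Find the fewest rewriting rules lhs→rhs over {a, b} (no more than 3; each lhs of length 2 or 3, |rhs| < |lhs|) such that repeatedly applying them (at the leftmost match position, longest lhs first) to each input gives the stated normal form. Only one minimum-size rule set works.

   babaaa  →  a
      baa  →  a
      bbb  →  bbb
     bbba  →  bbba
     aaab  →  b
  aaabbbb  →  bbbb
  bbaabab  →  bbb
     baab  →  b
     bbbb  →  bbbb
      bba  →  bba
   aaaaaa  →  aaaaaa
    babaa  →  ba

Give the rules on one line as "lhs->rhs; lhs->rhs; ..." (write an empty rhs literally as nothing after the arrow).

ab->b; baa->a

  | babaaa => bbaaa => baa => a
  | baa => a
  | bbb
  | bbba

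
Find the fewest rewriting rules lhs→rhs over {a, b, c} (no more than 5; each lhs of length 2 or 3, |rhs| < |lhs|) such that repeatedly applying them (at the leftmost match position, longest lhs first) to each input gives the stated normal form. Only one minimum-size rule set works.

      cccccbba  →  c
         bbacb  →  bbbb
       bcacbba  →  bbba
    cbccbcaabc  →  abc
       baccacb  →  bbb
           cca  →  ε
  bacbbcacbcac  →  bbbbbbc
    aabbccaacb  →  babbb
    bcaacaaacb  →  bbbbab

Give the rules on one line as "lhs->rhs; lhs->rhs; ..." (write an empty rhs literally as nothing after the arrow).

  | cccccbba => ccccba => ccca => ccb => c
  | bbacb => bbbb
  | bcacbba => bbcbba => bbba
  | cbccbcaabc => ccbcaabc => ccaabc => cbabc => abc

aab->ba; ac->b; ca->b; cb->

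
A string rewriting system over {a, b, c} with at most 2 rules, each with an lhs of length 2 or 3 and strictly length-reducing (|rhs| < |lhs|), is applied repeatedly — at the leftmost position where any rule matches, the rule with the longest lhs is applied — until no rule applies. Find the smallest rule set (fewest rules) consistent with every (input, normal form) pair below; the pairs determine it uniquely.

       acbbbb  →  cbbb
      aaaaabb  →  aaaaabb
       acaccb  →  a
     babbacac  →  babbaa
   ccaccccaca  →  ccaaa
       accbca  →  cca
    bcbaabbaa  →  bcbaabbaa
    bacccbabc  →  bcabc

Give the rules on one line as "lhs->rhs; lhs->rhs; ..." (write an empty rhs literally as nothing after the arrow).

ac->a; acb->c

  | acbbbb => cbbb
  | aaaaabb
  | acaccb => aaccb => aacb => ac => a
  | babbacac => babbaac => babbaa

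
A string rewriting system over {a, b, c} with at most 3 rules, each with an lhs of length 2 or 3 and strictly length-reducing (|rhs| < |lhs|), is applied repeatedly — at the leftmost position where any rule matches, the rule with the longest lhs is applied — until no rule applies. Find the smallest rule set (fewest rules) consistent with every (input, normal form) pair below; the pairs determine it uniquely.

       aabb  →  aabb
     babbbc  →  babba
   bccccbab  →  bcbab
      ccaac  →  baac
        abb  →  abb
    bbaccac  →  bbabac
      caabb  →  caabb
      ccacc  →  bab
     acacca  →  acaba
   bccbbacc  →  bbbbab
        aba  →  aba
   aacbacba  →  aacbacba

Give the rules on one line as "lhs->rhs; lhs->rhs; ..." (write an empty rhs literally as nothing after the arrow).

bbc->ba; cc->b; ccc->

  | aabb
  | babbbc => babba
  | bccccbab => bcbab
  | ccaac => baac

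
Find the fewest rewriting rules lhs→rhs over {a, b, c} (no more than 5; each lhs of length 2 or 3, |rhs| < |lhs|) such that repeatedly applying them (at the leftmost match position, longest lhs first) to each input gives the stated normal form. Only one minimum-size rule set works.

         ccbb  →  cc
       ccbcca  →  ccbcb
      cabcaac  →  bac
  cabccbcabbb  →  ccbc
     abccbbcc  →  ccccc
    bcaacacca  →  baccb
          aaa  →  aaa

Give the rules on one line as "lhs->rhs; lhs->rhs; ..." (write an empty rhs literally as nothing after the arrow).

  | ccbb => cc
  | ccbcca => ccbcb
  | cabcaac => bbcaac => caac => bac
  | cabccbcabbb => bbccbcabbb => ccbcabbb => ccbabbb => ccbcbb => ccbc

ab->c; bb->; bca->ba; ca->b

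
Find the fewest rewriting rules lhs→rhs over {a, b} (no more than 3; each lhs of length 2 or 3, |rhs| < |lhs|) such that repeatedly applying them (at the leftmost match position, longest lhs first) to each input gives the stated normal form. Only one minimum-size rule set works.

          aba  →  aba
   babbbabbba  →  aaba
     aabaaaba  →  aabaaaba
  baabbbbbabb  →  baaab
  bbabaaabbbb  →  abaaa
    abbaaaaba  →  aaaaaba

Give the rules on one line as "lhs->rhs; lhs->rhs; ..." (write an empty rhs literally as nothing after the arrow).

  | aba
  | babbbabbba => abbabbba => aabbba => aaba
  | aabaaaba
  | baabbbbbabb => baabbbabb => baababb => baaab

bab->a; bb->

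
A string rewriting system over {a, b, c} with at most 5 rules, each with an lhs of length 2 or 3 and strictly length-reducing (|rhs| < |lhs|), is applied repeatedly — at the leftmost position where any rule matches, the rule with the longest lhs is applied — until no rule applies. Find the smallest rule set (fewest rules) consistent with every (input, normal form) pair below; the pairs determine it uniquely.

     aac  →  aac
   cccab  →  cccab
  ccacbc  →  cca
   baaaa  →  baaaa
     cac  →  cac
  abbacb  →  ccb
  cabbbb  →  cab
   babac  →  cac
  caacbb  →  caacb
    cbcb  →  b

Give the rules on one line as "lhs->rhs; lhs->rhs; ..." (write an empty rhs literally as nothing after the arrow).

  | aac
  | cccab
  | ccacbc => cca
  | baaaa

aba->c; bab->c; bb->b; cbc->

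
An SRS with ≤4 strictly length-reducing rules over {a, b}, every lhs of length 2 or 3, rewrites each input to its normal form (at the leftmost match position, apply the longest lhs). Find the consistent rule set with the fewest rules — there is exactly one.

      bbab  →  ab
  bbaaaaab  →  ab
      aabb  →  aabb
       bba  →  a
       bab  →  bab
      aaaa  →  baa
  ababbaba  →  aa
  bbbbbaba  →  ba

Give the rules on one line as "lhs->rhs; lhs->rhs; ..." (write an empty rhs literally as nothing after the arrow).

aaa->ba; aba->a; bba->a

  | bbab => ab
  | bbaaaaab => aaaaab => baaab => bbab => ab
  | aabb
  | bba => a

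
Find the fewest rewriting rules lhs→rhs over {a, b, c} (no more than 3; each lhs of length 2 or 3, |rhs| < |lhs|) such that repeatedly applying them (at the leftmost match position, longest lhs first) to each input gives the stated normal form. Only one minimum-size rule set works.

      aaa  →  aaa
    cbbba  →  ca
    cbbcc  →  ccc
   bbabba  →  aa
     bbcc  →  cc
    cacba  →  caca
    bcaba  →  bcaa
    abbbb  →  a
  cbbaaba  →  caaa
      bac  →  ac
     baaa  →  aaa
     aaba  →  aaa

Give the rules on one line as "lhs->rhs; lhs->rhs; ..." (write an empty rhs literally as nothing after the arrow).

ba->a; bb->

  | aaa
  | cbbba => cba => ca
  | cbbcc => ccc
  | bbabba => abba => aa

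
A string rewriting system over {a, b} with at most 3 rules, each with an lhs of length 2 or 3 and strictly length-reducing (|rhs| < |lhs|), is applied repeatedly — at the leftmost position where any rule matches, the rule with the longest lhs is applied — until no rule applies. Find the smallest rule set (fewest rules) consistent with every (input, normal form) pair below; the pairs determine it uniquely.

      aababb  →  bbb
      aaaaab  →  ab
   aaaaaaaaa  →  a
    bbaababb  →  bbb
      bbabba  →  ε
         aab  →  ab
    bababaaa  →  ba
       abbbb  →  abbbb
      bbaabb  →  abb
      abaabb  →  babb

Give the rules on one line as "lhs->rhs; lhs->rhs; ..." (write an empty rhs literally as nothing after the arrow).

  | aababb => ababb => bbb
  | aaaaab => aaaab => aaab => aab => ab
  | aaaaaaaaa => aaaaaaaa => aaaaaaa => aaaaaa => aaaaa => aaaa => aaa => aa => a
  | bbaababb => ababb => bbb

aa->a; aba->b; bba->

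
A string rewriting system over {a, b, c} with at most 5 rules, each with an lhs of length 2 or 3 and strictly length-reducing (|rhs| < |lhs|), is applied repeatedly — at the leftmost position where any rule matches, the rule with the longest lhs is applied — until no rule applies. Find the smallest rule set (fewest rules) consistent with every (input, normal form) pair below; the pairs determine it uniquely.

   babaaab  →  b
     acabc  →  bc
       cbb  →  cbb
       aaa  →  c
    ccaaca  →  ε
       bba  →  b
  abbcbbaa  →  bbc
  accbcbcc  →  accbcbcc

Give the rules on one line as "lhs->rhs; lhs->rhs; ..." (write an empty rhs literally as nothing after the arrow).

aaa->c; ab->b; ba->; ca->

  | babaaab => baaab => aab => ab => b
  | acabc => abc => bc
  | cbb
  | aaa => c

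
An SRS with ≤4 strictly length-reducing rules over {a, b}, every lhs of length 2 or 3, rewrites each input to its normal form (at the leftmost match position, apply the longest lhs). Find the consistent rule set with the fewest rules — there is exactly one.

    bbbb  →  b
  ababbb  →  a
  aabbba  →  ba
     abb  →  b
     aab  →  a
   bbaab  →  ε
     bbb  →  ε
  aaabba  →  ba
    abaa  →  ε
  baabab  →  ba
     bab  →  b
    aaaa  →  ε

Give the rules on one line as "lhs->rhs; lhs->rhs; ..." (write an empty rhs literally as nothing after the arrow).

  | bbbb => abb => b
  | ababbb => abbb => bb => a
  | aabbba => abba => ba
  | abb => b

aa->; aab->a; ab->; bb->a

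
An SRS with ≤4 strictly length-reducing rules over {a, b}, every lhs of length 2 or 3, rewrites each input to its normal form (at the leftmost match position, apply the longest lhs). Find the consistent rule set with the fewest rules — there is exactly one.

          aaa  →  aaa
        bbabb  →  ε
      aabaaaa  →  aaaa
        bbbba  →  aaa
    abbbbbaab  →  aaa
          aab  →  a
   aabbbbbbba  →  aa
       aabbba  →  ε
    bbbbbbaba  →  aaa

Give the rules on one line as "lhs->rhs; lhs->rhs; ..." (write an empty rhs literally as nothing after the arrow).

ab->; aba->; ba->; bba->aa

  | aaa
  | bbabb => aabb => ab => ε
  | aabaaaa => aaaa
  | bbbba => bbaa => aaa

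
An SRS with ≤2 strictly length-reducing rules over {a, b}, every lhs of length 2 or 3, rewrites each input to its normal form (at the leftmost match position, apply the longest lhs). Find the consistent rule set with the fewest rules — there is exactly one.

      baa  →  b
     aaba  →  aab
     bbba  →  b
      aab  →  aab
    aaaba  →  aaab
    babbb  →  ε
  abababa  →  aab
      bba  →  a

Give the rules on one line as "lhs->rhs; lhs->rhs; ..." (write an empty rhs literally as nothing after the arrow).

  | baa => ba => b
  | aaba => aab
  | bbba => ba => b
  | aab

ba->b; bb->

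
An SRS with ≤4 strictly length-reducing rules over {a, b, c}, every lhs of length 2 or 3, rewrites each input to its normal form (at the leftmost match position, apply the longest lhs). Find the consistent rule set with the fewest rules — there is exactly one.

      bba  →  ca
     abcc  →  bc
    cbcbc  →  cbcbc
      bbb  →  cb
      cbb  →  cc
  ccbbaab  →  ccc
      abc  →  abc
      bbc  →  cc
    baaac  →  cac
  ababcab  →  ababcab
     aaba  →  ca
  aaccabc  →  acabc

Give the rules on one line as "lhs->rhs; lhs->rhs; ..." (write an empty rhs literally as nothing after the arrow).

aa->b; bb->c; bcc->ac; caa->b

  | bba => ca
  | abcc => aac => bc
  | cbcbc
  | bbb => cb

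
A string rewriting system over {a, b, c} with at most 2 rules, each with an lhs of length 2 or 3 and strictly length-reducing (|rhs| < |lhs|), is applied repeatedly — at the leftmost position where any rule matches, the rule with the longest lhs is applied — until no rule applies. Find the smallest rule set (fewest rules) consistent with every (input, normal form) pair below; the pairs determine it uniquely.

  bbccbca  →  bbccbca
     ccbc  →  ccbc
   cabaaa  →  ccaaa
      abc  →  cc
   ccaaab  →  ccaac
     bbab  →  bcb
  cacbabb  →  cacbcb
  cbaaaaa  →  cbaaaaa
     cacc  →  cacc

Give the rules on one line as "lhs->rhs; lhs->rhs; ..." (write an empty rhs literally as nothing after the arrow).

  | bbccbca
  | ccbc
  | cabaaa => ccaaa
  | abc => cc

ab->c; bba->bc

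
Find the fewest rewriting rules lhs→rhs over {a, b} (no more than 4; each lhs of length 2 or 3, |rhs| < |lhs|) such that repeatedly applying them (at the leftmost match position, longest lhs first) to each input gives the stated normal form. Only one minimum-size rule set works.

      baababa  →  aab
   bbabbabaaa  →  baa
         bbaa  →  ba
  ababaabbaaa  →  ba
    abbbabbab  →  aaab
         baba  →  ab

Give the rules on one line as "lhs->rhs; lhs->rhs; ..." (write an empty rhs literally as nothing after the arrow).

aba->ba; bb->b; bba->ab

  | baababa => bababa => bbaba => abba => aab
  | bbabbabaaa => abbbabaaa => abbabaaa => aabbaaa => aaabaa => aabaa => abaa => baa
  | bbaa => aba => ba
  | ababaabbaaa => babaabbaaa => bbaabbaaa => ababbaaa => babbaaa => baabaa => babaa => bbaa => aba => ba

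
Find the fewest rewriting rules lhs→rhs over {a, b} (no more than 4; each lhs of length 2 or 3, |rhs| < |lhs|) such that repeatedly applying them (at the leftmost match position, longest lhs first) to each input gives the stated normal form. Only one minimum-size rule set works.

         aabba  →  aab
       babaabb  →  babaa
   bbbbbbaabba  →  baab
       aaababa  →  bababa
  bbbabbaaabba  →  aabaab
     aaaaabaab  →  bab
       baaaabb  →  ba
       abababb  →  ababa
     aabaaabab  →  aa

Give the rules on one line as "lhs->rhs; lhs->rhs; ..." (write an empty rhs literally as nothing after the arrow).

aaa->ba; bb->; bba->b; bbb->a

  | aabba => aab
  | babaabb => babaa
  | bbbbbbaabba => abbbaabba => aaaabba => baabba => baab
  | aaababa => bababa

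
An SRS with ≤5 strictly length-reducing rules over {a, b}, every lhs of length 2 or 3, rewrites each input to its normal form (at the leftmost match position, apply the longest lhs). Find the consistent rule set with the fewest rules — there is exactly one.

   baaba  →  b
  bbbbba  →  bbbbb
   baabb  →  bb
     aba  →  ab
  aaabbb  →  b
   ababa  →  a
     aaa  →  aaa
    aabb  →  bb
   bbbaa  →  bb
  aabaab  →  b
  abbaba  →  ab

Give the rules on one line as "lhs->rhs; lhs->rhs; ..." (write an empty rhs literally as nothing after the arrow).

  | baaba => ba => b
  | bbbbba => bbbbb
  | baabb => bb
  | aba => ab

aab->b; abb->; ba->b; baa->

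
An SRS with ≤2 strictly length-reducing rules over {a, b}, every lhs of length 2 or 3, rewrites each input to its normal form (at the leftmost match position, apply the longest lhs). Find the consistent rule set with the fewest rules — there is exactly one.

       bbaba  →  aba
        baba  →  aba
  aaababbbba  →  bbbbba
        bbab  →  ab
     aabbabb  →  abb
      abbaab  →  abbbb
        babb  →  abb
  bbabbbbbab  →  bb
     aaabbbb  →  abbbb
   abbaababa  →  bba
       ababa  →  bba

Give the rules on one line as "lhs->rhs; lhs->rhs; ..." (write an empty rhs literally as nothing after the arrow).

aa->b; bab->ab

  | bbaba => baba => aba
  | baba => aba
  | aaababbbba => bababbbba => ababbbba => aabbbba => bbbbba
  | bbab => bab => ab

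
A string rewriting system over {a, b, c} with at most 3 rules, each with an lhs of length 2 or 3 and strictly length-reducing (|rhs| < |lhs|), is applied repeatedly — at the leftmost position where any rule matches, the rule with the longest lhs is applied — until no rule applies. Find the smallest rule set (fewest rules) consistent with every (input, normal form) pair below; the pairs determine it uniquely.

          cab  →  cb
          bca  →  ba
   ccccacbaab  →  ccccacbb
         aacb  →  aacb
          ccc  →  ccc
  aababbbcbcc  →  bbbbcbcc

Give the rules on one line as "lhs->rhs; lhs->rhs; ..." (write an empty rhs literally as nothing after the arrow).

ab->b; bca->ba

  | cab => cb
  | bca => ba
  | ccccacbaab => ccccacbab => ccccacbb
  | aacb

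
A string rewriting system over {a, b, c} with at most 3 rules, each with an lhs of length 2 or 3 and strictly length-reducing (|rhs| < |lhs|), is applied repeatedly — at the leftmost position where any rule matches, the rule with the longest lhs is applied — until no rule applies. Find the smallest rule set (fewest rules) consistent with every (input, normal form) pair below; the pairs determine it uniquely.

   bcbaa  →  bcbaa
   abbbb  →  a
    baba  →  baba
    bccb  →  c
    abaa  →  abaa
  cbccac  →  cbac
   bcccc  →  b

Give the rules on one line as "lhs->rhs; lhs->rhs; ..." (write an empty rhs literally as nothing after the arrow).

bb->c; cc->

  | bcbaa
  | abbbb => acbb => acc => a
  | baba
  | bccb => bb => c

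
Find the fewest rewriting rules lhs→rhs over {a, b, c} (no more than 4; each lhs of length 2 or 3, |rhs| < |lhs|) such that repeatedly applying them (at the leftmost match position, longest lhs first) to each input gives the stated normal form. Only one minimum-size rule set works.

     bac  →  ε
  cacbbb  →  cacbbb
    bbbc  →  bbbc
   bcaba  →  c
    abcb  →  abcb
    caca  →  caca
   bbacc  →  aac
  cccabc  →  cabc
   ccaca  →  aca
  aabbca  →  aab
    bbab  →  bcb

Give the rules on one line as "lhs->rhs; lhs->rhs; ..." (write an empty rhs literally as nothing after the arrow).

ba->c; bca->; bcc->aa; cc->

  | bac => cc => ε
  | cacbbb
  | bbbc
  | bcaba => ba => c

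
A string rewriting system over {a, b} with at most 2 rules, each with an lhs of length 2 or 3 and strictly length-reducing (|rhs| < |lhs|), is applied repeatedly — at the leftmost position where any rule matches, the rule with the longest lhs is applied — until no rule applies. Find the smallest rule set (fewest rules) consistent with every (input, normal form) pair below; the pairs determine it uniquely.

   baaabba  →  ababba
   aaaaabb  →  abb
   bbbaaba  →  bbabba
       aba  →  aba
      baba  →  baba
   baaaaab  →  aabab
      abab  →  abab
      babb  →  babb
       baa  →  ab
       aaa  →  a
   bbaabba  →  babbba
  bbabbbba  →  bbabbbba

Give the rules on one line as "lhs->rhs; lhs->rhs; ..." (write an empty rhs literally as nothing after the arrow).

aaa->a; baa->ab

  | baaabba => ababba
  | aaaaabb => aaabb => abb
  | bbbaaba => bbabba
  | aba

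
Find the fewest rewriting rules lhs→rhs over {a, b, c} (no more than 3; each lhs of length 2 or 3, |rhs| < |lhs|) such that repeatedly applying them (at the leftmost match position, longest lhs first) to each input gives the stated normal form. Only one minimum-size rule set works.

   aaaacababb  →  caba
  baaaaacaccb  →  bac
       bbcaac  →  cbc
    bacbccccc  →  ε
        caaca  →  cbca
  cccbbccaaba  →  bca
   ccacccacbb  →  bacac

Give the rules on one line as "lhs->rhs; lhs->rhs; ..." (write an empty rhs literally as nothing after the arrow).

aa->b; bb->; cc->a

  | aaaacababb => baacababb => bbcababb => cababb => caba
  | baaaaacaccb => bbaaacaccb => aaacaccb => bacaccb => bacaab => bacbb => bac
  | bbcaac => caac => cbc
  | bacbccccc => bacbaccc => bacbaac => bacbbc => bacc => baa => bb => ε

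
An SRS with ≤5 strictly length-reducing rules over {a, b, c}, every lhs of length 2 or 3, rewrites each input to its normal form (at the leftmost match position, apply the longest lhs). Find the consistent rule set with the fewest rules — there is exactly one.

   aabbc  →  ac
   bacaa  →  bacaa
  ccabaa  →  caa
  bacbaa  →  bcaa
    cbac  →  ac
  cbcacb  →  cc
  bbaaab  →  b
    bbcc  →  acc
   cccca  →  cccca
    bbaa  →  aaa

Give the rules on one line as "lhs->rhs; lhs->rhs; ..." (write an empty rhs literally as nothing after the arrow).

ab->b; acb->c; bb->a; cb->

  | aabbc => abbc => bbc => ac
  | bacaa
  | ccabaa => ccbaa => caa
  | bacbaa => bcaa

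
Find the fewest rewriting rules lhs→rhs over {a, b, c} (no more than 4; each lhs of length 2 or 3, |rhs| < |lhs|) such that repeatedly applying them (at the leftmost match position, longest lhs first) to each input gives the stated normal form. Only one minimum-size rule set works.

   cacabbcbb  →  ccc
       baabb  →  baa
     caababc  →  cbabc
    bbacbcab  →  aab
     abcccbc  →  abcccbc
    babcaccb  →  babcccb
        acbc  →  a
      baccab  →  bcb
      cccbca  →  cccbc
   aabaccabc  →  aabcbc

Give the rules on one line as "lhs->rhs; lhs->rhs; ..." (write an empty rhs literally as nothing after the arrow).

  | cacabbcbb => ccabbcbb => ccbbcbb => cccbb => ccc
  | baabb => baa
  | caababc => cababc => cbabc
  | bbacbcab => acbcab => aacab => aab

ac->; acb->aa; bb->; ca->c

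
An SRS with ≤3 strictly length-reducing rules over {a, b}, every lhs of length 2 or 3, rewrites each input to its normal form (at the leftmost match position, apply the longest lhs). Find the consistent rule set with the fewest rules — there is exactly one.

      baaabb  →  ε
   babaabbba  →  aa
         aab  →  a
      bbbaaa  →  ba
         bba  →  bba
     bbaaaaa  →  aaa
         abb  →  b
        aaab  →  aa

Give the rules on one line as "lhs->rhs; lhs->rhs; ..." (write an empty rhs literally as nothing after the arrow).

  | baaabb => aabb => ab => ε
  | babaabbba => aaaabbba => aaabba => aaba => aa
  | aab => a
  | bbbaaa => bbaa => ba

ab->; baa->a; bab->aa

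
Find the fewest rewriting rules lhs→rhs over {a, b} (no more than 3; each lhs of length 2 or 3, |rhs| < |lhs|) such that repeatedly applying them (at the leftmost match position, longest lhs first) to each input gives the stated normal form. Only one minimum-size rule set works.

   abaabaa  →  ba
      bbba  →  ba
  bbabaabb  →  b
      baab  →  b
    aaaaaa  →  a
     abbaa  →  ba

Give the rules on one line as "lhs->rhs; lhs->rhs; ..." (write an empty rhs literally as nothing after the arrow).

aa->a; ab->b; bb->b

  | abaabaa => baabaa => babaa => bbaa => baa => ba
  | bbba => bba => ba
  | bbabaabb => babaabb => bbaabb => baabb => babb => bbb => bb => b
  | baab => bab => bb => b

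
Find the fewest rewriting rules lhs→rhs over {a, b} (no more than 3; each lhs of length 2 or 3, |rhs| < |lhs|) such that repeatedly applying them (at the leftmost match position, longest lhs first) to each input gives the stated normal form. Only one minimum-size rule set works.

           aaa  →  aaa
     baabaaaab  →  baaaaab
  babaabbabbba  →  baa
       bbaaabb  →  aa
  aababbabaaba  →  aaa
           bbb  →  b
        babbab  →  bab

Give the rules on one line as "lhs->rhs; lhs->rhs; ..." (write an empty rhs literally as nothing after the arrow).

  | aaa
  | baabaaaab => baaaaab
  | babaabbabbba => baabbabbba => baabbba => baaba => baa
  | bbaaabb => aabb => aa

aba->a; bb->; bba->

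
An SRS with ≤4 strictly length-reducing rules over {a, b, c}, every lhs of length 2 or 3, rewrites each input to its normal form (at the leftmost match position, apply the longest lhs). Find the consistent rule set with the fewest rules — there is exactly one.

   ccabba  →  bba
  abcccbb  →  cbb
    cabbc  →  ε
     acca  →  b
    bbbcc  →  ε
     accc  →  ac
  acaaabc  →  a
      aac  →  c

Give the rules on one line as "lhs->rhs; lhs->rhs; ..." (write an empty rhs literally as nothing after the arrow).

aa->b; ab->b; bc->c; cc->

  | ccabba => abba => bba
  | abcccbb => bcccbb => cccbb => cbb
  | cabbc => cbbc => cbc => cc => ε
  | acca => aa => b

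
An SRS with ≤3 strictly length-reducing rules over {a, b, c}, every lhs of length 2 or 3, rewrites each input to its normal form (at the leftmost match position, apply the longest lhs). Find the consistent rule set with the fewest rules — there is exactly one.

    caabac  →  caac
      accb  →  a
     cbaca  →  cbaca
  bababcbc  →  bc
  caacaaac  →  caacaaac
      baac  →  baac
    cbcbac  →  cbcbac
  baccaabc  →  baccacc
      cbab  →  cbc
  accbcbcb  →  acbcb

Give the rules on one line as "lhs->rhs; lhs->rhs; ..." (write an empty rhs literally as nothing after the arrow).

ab->c; aba->a; ccb->

  | caabac => caac
  | accb => a
  | cbaca
  | bababcbc => babcbc => bccbc => bc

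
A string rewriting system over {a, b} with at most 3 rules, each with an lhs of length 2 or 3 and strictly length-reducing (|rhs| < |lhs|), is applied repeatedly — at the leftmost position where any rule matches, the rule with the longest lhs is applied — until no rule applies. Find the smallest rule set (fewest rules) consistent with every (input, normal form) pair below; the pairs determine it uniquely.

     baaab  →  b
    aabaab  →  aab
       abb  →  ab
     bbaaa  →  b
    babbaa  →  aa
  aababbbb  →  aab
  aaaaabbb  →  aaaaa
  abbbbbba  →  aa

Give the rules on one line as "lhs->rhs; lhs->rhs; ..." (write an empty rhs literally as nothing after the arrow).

ba->b; bb->b; bbb->

  | baaab => baab => bab => bb => b
  | aabaab => aabab => aabb => aab
  | abb => ab
  | bbaaa => baaa => baa => ba => b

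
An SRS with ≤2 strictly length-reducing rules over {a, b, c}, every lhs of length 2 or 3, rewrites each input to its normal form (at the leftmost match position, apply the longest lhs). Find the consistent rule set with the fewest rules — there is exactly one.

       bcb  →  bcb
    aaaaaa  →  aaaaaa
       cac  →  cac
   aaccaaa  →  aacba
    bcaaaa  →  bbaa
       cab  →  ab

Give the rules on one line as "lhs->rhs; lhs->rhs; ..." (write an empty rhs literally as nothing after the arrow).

  | bcb
  | aaaaaa
  | cac
  | aaccaaa => aacba

caa->b; cab->ab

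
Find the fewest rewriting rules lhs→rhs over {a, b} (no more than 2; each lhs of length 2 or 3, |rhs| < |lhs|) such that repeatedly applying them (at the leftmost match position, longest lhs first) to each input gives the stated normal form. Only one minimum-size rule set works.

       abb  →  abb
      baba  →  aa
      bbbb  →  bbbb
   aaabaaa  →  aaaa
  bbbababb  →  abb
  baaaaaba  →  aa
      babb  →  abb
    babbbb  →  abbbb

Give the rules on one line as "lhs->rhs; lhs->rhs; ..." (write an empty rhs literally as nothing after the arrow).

  | abb
  | baba => aba => aa
  | bbbb
  | aaabaaa => aabaaa => abaaa => aaaa

aab->ab; ba->a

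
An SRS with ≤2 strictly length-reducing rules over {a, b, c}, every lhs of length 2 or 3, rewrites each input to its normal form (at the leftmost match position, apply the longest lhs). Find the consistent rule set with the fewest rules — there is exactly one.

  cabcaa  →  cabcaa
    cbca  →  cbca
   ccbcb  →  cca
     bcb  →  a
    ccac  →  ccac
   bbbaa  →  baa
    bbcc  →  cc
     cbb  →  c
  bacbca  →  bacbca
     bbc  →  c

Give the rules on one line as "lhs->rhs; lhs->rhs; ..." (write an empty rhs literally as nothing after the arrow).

  | cabcaa
  | cbca
  | ccbcb => cca
  | bcb => a

bb->; bcb->a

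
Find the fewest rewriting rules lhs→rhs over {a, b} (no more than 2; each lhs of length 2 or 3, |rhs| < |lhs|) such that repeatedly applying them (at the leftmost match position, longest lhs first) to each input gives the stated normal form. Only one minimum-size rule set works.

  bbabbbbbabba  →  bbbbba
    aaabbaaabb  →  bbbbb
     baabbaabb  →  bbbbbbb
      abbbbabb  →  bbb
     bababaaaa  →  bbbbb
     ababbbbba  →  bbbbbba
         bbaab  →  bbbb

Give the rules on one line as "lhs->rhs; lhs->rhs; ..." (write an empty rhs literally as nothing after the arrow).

aa->b; ab->a

  | bbabbbbbabba => bbabbbbabba => bbabbbabba => bbabbabba => bbababba => bbaabba => bbbbba
  | aaabbaaabb => babbaaabb => babaaabb => baaaabb => bbaabb => bbbbb
  | baabbaabb => bbbbaabb => bbbbbbb
  | abbbbabb => abbbabb => abbabb => ababb => aabb => bbb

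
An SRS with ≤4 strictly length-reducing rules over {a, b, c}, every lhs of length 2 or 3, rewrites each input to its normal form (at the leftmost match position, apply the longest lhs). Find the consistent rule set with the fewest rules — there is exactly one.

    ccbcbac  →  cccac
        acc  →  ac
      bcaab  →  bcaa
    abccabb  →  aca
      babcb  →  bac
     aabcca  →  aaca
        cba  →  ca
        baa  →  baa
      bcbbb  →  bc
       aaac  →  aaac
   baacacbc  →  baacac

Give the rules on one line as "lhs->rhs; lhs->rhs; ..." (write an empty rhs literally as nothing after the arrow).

  | ccbcbac => cccbac => cccac
  | acc => ac
  | bcaab => bcaa
  | abccabb => accabb => acabb => acab => aca

ab->a; acc->ac; cb->c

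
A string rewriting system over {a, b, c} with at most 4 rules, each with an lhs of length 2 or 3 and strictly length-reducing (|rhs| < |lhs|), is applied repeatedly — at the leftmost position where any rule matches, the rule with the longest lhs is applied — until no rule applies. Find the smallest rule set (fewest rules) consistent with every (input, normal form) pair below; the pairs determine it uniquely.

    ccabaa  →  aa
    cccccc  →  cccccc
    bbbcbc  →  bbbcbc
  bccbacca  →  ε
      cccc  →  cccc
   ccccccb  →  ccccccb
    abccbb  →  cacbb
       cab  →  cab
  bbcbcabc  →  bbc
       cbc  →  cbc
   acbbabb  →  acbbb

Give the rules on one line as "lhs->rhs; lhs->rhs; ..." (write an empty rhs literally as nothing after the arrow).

  | ccabaa => abaa => aa
  | cccccc
  | bbbcbc
  | bccbacca => bcccca => bcca => ba => ε

abc->ca; ba->; cca->a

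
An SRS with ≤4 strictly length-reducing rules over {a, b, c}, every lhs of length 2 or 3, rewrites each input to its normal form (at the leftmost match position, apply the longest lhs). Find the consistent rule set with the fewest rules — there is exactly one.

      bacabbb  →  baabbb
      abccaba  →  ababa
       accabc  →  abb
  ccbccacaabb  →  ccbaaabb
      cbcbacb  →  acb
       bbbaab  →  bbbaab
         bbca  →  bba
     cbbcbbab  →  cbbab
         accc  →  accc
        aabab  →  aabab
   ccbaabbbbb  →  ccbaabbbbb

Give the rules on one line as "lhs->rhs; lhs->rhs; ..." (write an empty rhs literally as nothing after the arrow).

  | bacabbb => baabbb
  | abccaba => abcaba => ababa
  | accabc => abbc => abb
  | ccbccacaabb => ccbcacaabb => ccbacaabb => ccbaaabb

bc->b; bcb->; ca->a; cca->b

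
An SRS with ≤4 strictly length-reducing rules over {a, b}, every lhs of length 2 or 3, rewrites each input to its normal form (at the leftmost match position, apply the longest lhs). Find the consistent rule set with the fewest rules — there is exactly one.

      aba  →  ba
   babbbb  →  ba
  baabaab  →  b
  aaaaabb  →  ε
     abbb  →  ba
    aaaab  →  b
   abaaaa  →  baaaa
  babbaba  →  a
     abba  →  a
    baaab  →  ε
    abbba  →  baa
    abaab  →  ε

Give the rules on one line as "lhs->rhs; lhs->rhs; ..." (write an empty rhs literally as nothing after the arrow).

  | aba => ba
  | babbbb => bbbbb => babb => bbb => ba
  | baabaab => babaab => bbaab => aab => ab => b
  | aaaaabb => aaaabb => aaabb => aabb => abb => bb => ε

ab->b; bb->; bbb->ba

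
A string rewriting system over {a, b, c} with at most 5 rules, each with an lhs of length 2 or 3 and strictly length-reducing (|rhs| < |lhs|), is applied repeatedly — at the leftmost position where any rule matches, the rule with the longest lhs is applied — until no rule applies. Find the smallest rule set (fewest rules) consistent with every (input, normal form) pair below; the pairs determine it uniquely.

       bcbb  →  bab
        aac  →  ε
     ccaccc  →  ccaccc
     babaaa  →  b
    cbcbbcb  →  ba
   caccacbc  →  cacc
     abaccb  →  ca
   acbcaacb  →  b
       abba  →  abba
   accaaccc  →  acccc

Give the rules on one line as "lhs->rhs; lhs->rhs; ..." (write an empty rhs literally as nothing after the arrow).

  | bcbb => bab
  | aac => ε
  | ccaccc
  | babaaa => baa => b

aa->; aac->; aba->; cb->a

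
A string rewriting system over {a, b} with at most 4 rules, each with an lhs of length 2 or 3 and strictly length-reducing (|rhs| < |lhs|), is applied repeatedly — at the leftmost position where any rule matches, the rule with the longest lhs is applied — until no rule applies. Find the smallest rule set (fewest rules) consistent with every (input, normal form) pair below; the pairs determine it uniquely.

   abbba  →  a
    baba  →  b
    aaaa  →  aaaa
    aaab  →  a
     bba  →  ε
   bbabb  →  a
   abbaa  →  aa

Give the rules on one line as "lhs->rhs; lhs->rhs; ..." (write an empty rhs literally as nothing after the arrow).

aab->; aba->; bb->a; bba->

  | abbba => aaba => a
  | baba => b
  | aaaa
  | aaab => a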